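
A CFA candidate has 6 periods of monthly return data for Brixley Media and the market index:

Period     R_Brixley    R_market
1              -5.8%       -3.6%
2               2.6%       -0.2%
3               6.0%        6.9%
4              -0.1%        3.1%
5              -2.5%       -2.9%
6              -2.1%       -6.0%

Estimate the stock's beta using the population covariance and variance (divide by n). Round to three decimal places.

Mean R_i = (-5.8 + 2.6 + 6.0 − 0.1 − 2.5 − 2.1) / 6 = -0.3167%
Mean R_m = (-3.6 − 0.2 + 6.9 + 3.1 − 2.9 − 6.0) / 6 = -0.4500%
Σ(R_i − R̄_i)(R_m − R̄_m) = 80.4450  ⇒  Cov = 80.4450 / 6 = 13.4075
Σ(R_m − R̄_m)² = 113.4150  ⇒  Var(R_m) = 113.4150 / 6 = 18.9025
β = Cov / Var(R_m) = 13.4075 / 18.9025 = 0.7093

0.709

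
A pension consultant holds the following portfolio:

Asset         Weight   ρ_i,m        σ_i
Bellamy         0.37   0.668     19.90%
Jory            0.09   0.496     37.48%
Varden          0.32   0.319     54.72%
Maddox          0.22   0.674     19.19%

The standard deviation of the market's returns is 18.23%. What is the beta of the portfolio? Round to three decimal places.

0.824

β_Bellamy = 0.668 × 19.90% / 18.23% = 0.7292
β_Jory = 0.496 × 37.48% / 18.23% = 1.0198
β_Varden = 0.319 × 54.72% / 18.23% = 0.9575
β_Maddox = 0.674 × 19.19% / 18.23% = 0.7095
β_P = Σ w_i β_i = 0.37×0.7292 + 0.09×1.0198 + 0.32×0.9575 + 0.22×0.7095 = 0.8241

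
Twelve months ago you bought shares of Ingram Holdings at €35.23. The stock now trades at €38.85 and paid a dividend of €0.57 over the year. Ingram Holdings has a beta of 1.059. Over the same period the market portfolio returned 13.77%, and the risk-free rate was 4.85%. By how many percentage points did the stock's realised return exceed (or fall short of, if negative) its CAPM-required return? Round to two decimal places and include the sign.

-2.40%

Realised HPR = (P1 + D1 − P0) / P0 = (38.85 + 0.57 − 35.23) / 35.23 = 4.19 / 35.23 = 11.8933%
MRP = 13.77% − 4.85% = 8.92%
CAPM required = R_f + β·MRP = 4.85% + 1.059 × 8.92% = 14.29628%
α = realised − required = 11.8933% − 14.29628% = -2.40%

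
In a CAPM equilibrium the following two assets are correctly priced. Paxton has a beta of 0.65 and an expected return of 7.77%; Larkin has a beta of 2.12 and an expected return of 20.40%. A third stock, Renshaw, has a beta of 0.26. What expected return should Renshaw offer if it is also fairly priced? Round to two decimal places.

MRP (SML slope) = (20.40% − 7.77%) / (2.12 − 0.65) = 12.63% / 1.47 = 8.5918%
R_f (intercept) = 7.77% − 0.65 × 8.5918% = 2.1853%
E(R_Renshaw) = R_f + β × MRP = 2.1853% + 0.26 × 8.5918% = 4.42%

4.42%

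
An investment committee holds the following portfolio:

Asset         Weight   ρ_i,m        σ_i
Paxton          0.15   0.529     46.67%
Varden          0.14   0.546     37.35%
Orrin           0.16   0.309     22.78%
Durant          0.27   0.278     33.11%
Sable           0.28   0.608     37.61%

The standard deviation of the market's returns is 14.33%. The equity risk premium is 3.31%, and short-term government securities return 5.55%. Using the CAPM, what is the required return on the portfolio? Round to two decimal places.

β_Paxton = 0.529 × 46.67% / 14.33% = 1.7228
β_Varden = 0.546 × 37.35% / 14.33% = 1.4231
β_Orrin = 0.309 × 22.78% / 14.33% = 0.4912
β_Durant = 0.278 × 33.11% / 14.33% = 0.6423
β_Sable = 0.608 × 37.61% / 14.33% = 1.5957
β_P = Σ w_i β_i = 0.15×1.7228 + 0.14×1.4231 + 0.16×0.4912 + 0.27×0.6423 + 0.28×1.5957 = 1.1565
E(R_P) = R_f + β_P × MRP = 5.55% + 1.1565 × 3.31% = 9.38%

9.38%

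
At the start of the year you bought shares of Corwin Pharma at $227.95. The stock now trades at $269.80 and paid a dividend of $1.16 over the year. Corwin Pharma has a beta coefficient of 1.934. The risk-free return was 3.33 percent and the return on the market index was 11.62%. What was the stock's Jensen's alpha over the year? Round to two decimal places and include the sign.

-0.49%

Realised HPR = (P1 + D1 − P0) / P0 = (269.80 + 1.16 − 227.95) / 227.95 = 43.01 / 227.95 = 18.8682%
MRP = 11.62% − 3.33% = 8.29%
CAPM required = R_f + β·MRP = 3.33% + 1.934 × 8.29% = 19.36286%
α = realised − required = 18.8682% − 19.36286% = -0.49%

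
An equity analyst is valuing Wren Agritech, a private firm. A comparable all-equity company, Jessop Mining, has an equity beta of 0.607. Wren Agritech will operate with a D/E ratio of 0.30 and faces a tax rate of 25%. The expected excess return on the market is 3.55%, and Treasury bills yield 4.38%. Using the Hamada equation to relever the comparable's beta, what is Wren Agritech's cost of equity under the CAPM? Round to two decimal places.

β_L = β_U × [1 + (1 − t)(D/E)] = 0.607 × [1 + (1 − 0.25) × 0.30]
    = 0.607 × [1 + 0.75 × 0.30] = 0.607 × 1.2250 = 0.7436
E(R) = R_f + β_L × MRP = 4.38% + 0.7436 × 3.55% = 7.02%

7.02%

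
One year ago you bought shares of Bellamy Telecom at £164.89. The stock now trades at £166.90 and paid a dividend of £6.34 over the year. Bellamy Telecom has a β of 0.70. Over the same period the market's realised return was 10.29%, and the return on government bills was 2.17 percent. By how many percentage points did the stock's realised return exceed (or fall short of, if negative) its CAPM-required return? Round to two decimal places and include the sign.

Realised HPR = (P1 + D1 − P0) / P0 = (166.90 + 6.34 − 164.89) / 164.89 = 8.35 / 164.89 = 5.0640%
MRP = 10.29% − 2.17% = 8.12%
CAPM required = R_f + β·MRP = 2.17% + 0.70 × 8.12% = 7.8540%
α = realised − required = 5.0640% − 7.8540% = -2.79%

-2.79%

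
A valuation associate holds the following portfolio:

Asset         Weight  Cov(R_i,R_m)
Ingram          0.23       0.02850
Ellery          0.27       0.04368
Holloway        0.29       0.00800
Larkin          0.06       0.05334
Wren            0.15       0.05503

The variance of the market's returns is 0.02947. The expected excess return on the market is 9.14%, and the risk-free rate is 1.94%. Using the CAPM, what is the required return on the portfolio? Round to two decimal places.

β_Ingram = 0.02850 / 0.02947 = 0.9671
β_Ellery = 0.04368 / 0.02947 = 1.4822
β_Holloway = 0.00800 / 0.02947 = 0.2715
β_Larkin = 0.05334 / 0.02947 = 1.8100
β_Wren = 0.05503 / 0.02947 = 1.8673
β_P = Σ w_i β_i = 0.23×0.9671 + 0.27×1.4822 + 0.29×0.2715 + 0.06×1.8100 + 0.15×1.8673 = 1.0901
E(R_P) = R_f + β_P × MRP = 1.94% + 1.0901 × 9.14% = 11.90%

11.90%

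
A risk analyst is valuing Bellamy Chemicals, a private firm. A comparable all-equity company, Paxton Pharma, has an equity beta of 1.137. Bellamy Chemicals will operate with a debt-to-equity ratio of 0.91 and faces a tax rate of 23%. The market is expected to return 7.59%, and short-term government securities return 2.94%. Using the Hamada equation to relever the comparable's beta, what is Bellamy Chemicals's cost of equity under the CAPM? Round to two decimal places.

11.93%

β_L = β_U × [1 + (1 − t)(D/E)] = 1.137 × [1 + (1 − 0.23) × 0.91]
    = 1.137 × [1 + 0.77 × 0.91] = 1.137 × 1.7007 = 1.9337
MRP = 7.59% − 2.94% = 4.65%
E(R) = R_f + β_L × MRP = 2.94% + 1.9337 × 4.65% = 11.93%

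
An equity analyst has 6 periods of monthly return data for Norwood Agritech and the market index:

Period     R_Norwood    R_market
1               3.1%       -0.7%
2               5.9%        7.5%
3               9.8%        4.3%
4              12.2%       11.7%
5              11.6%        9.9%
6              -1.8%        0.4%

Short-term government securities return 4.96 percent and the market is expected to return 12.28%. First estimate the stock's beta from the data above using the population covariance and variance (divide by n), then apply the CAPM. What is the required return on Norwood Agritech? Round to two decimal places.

Mean R_i = (3.1 + 5.9 + 9.8 + 12.2 + 11.6 − 1.8) / 6 = 6.8000%
Mean R_m = (-0.7 + 7.5 + 4.3 + 11.7 + 9.9 + 0.4) / 6 = 5.5167%
Σ(R_i − R̄_i)(R_m − R̄_m) = 116.0000  ⇒  Cov = 116.0000 / 6 = 19.3333
Σ(R_m − R̄_m)² = 127.6883  ⇒  Var(R_m) = 127.6883 / 6 = 21.2814
β = Cov / Var(R_m) = 19.3333 / 21.2814 = 0.9085
MRP = 12.28% − 4.96% = 7.32%
E(R) = R_f + β × MRP = 4.96% + 0.9085 × 7.32% = 11.61%

11.61%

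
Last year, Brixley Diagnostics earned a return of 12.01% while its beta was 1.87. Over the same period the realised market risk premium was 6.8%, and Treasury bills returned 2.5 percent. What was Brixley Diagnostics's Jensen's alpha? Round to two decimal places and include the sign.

-3.21%

CAPM benchmark = R_f + β(R_m − R_f) = 2.5% + 1.87 × 6.8% = 15.2160%
α = actual − benchmark = 12.01% − 15.2160% = -3.21%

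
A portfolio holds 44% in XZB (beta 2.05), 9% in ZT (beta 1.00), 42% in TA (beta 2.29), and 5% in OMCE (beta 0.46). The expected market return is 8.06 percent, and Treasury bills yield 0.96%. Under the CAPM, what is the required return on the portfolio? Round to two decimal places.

15.00%

β_P = Σ w_i β_i = 0.44×2.05 + 0.09×1.00 + 0.42×2.29 + 0.05×0.46 = 1.9768
MRP = 8.06% − 0.96% = 7.10%
E(R_P) = R_f + β_P × MRP = 0.96% + 1.9768 × 7.10% = 15.00%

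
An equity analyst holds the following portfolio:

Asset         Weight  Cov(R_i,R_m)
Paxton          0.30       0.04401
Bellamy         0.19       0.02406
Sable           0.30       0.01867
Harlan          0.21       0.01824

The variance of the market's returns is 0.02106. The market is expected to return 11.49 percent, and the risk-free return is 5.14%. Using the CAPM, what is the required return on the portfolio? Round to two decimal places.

β_Paxton = 0.04401 / 0.02106 = 2.0897
β_Bellamy = 0.02406 / 0.02106 = 1.1425
β_Sable = 0.01867 / 0.02106 = 0.8865
β_Harlan = 0.01824 / 0.02106 = 0.8661
β_P = Σ w_i β_i = 0.30×2.0897 + 0.19×1.1425 + 0.30×0.8865 + 0.21×0.8661 = 1.2918
MRP = 11.49% − 5.14% = 6.35%
E(R_P) = R_f + β_P × MRP = 5.14% + 1.2918 × 6.35% = 13.34%

13.34%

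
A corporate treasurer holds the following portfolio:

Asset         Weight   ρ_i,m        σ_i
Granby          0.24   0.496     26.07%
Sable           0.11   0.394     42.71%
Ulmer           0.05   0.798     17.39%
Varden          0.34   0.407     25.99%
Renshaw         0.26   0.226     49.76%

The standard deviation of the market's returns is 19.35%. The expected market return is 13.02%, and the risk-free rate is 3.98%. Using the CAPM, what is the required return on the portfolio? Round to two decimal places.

β_Granby = 0.496 × 26.07% / 19.35% = 0.6683
β_Sable = 0.394 × 42.71% / 19.35% = 0.8697
β_Ulmer = 0.798 × 17.39% / 19.35% = 0.7172
β_Varden = 0.407 × 25.99% / 19.35% = 0.5467
β_Renshaw = 0.226 × 49.76% / 19.35% = 0.5812
β_P = Σ w_i β_i = 0.24×0.6683 + 0.11×0.8697 + 0.05×0.7172 + 0.34×0.5467 + 0.26×0.5812 = 0.6289
MRP = 13.02% − 3.98% = 9.04%
E(R_P) = R_f + β_P × MRP = 3.98% + 0.6289 × 9.04% = 9.67%

9.67%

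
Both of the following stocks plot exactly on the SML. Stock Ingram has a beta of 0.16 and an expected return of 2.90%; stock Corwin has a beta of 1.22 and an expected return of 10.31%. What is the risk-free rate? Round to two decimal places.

Both satisfy E(R) = R_f + β·MRP, so the slope of the SML is
MRP = (10.31% − 2.90%) / (1.22 − 0.16) = 7.41% / 1.06 = 6.9906%
R_f = E(R_Ingram) − β_Ingram·MRP = 2.90% − 0.16 × 6.9906% = 1.7815%

1.78%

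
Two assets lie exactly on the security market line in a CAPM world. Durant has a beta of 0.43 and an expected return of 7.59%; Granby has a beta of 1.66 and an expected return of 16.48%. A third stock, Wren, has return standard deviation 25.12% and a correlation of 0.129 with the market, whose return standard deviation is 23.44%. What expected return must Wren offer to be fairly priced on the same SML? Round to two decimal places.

5.48%

MRP = (16.48% − 7.59%) / (1.66 − 0.43) = 7.2276%
R_f = 7.59% − 0.43 × 7.2276% = 4.4821%
β_Wren = ρ·σ_i/σ_m = 0.129 × 25.12 / 23.44 = 0.1382
E(R_Wren) = R_f + β × MRP = 4.4821% + 0.1382 × 7.2276% = 5.48%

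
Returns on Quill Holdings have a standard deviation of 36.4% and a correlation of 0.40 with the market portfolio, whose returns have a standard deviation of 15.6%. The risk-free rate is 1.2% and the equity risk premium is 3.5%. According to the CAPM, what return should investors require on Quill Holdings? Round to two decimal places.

4.47%

β = ρ × σ_i / σ_m = 0.40 × 36.4% / 15.6% = 0.9333
E(R) = 1.2% + 0.9333 × 3.5% = 4.47%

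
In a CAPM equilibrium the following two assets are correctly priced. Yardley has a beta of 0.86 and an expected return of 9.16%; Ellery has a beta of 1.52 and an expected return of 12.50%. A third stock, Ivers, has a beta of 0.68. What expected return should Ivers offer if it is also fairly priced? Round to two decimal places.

MRP (SML slope) = (12.50% − 9.16%) / (1.52 − 0.86) = 3.34% / 0.66 = 5.0606%
R_f (intercept) = 9.16% − 0.86 × 5.0606% = 4.8079%
E(R_Ivers) = R_f + β × MRP = 4.8079% + 0.68 × 5.0606% = 8.25%

8.25%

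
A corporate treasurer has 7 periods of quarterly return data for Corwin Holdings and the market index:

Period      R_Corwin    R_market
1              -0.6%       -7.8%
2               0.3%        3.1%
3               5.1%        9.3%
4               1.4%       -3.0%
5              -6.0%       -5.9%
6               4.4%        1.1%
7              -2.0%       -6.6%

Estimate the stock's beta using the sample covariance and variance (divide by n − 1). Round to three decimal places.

Mean R_i = (-0.6 + 0.3 + 5.1 + 1.4 − 6.0 + 4.4 − 2.0) / 7 = 0.3714%
Mean R_m = (-7.8 + 3.1 + 9.3 − 3.0 − 5.9 + 1.1 − 6.6) / 7 = -1.4000%
Σ(R_i − R̄_i)(R_m − R̄_m) = 105.9200  ⇒  Cov = 105.9200 / 6 = 17.6533
Σ(R_m − R̄_m)² = 231.8000  ⇒  Var(R_m) = 231.8000 / 6 = 38.6333
β = Cov / Var(R_m) = 17.6533 / 38.6333 = 0.4569

0.457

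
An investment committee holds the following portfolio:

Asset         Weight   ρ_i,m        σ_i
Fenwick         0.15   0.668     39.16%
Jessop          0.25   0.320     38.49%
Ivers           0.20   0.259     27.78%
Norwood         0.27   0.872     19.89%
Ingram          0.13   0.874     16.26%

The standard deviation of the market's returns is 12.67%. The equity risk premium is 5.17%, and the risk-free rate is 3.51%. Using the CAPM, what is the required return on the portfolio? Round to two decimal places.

9.62%

β_Fenwick = 0.668 × 39.16% / 12.67% = 2.0646
β_Jessop = 0.320 × 38.49% / 12.67% = 0.9721
β_Ivers = 0.259 × 27.78% / 12.67% = 0.5679
β_Norwood = 0.872 × 19.89% / 12.67% = 1.3689
β_Ingram = 0.874 × 16.26% / 12.67% = 1.1216
β_P = Σ w_i β_i = 0.15×2.0646 + 0.25×0.9721 + 0.20×0.5679 + 0.27×1.3689 + 0.13×1.1216 = 1.1817
E(R_P) = R_f + β_P × MRP = 3.51% + 1.1817 × 5.17% = 9.62%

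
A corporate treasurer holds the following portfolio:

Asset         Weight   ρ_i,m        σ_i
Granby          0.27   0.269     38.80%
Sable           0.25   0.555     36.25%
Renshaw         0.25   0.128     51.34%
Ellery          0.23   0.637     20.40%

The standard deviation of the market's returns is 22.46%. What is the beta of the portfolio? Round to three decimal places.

β_Granby = 0.269 × 38.80% / 22.46% = 0.4647
β_Sable = 0.555 × 36.25% / 22.46% = 0.8958
β_Renshaw = 0.128 × 51.34% / 22.46% = 0.2926
β_Ellery = 0.637 × 20.40% / 22.46% = 0.5786
β_P = Σ w_i β_i = 0.27×0.4647 + 0.25×0.8958 + 0.25×0.2926 + 0.23×0.5786 = 0.5556

0.556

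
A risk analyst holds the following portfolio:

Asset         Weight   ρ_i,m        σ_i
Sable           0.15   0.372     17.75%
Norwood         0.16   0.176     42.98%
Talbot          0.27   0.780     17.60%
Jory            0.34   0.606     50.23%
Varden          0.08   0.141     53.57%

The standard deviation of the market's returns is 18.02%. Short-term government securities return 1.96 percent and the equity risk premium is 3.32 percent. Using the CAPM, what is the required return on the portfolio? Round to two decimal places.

β_Sable = 0.372 × 17.75% / 18.02% = 0.3664
β_Norwood = 0.176 × 42.98% / 18.02% = 0.4198
β_Talbot = 0.780 × 17.60% / 18.02% = 0.7618
β_Jory = 0.606 × 50.23% / 18.02% = 1.6892
β_Varden = 0.141 × 53.57% / 18.02% = 0.4192
β_P = Σ w_i β_i = 0.15×0.3664 + 0.16×0.4198 + 0.27×0.7618 + 0.34×1.6892 + 0.08×0.4192 = 0.9357
E(R_P) = R_f + β_P × MRP = 1.96% + 0.9357 × 3.32% = 5.07%

5.07%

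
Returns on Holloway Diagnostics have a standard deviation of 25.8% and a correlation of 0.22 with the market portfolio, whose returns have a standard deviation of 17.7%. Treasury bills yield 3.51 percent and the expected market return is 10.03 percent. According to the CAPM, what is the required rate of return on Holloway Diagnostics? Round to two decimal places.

5.60%

β = ρ × σ_i / σ_m = 0.22 × 25.8% / 17.7% = 0.3207
MRP = 10.03% − 3.51% = 6.52%
E(R) = 3.51% + 0.3207 × 6.52% = 5.60%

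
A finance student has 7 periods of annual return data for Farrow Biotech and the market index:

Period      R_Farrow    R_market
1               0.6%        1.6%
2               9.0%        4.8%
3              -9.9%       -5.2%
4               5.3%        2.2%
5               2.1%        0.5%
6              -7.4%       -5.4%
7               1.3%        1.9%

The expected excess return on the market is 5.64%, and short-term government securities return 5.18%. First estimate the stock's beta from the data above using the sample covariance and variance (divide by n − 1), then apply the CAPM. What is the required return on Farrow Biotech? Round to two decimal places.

14.58%

Mean R_i = (0.6 + 9.0 − 9.9 + 5.3 + 2.1 − 7.4 + 1.3) / 7 = 0.1429%
Mean R_m = (1.6 + 4.8 − 5.2 + 2.2 + 0.5 − 5.4 + 1.9) / 7 = 0.0571%
Σ(R_i − R̄_i)(R_m − R̄_m) = 150.7229  ⇒  Cov = 150.7229 / 6 = 25.1205
Σ(R_m − R̄_m)² = 90.4771  ⇒  Var(R_m) = 90.4771 / 6 = 15.0795
β = Cov / Var(R_m) = 25.1205 / 15.0795 = 1.6659
E(R) = R_f + β × MRP = 5.18% + 1.6659 × 5.64% = 14.58%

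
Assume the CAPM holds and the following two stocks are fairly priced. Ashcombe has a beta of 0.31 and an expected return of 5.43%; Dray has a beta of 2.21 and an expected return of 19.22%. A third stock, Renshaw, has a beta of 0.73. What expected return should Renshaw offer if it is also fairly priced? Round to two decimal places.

8.48%

MRP (SML slope) = (19.22% − 5.43%) / (2.21 − 0.31) = 13.79% / 1.90 = 7.2579%
R_f (intercept) = 5.43% − 0.31 × 7.2579% = 3.1801%
E(R_Renshaw) = R_f + β × MRP = 3.1801% + 0.73 × 7.2579% = 8.48%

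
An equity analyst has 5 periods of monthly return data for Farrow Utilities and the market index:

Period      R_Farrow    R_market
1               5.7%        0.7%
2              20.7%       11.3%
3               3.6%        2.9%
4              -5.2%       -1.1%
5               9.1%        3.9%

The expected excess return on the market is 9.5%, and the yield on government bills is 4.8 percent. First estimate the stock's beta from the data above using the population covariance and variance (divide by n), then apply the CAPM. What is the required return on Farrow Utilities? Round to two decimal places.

Mean R_i = (5.7 + 20.7 + 3.6 − 5.2 + 9.1) / 5 = 6.7800%
Mean R_m = (0.7 + 11.3 + 2.9 − 1.1 + 3.9) / 5 = 3.5400%
Σ(R_i − R̄_i)(R_m − R̄_m) = 169.5440  ⇒  Cov = 169.5440 / 5 = 33.9088
Σ(R_m − R̄_m)² = 90.3520  ⇒  Var(R_m) = 90.3520 / 5 = 18.0704
β = Cov / Var(R_m) = 33.9088 / 18.0704 = 1.8765
E(R) = R_f + β × MRP = 4.8% + 1.8765 × 9.5% = 22.63%

22.63%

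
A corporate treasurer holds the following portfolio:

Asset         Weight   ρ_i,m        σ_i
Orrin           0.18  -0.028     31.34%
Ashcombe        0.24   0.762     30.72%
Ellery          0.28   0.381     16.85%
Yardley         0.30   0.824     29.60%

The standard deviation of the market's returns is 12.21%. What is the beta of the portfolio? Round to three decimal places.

1.194

β_Orrin = -0.028 × 31.34% / 12.21% = -0.0719
β_Ashcombe = 0.762 × 30.72% / 12.21% = 1.9172
β_Ellery = 0.381 × 16.85% / 12.21% = 0.5258
β_Yardley = 0.824 × 29.60% / 12.21% = 1.9976
β_P = Σ w_i β_i = 0.18×-0.0719 + 0.24×1.9172 + 0.28×0.5258 + 0.30×1.9976 = 1.1937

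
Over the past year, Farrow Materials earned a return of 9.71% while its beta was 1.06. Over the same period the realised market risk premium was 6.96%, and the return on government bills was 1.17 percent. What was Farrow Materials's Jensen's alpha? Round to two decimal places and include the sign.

CAPM benchmark = R_f + β(R_m − R_f) = 1.17% + 1.06 × 6.96% = 8.5476%
α = actual − benchmark = 9.71% − 8.5476% = +1.16%

+1.16%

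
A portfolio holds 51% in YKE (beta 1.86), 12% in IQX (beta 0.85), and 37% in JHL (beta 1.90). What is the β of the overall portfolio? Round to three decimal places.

β_P = Σ w_i β_i = 0.51×1.86 + 0.12×0.85 + 0.37×1.90 = 1.7536

1.754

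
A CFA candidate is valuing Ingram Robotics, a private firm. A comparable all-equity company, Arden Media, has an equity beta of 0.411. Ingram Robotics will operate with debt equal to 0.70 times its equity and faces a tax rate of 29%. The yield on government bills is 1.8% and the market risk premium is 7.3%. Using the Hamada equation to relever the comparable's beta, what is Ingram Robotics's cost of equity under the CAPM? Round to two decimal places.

β_L = β_U × [1 + (1 − t)(D/E)] = 0.411 × [1 + (1 − 0.29) × 0.70]
    = 0.411 × [1 + 0.71 × 0.70] = 0.411 × 1.4970 = 0.6153
E(R) = R_f + β_L × MRP = 1.8% + 0.6153 × 7.3% = 6.29%

6.29%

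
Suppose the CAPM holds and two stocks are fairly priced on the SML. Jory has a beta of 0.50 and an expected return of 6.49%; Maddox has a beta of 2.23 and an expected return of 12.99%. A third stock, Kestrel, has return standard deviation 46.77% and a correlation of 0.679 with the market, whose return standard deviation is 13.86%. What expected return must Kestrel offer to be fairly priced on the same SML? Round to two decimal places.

MRP = (12.99% − 6.49%) / (2.23 − 0.50) = 3.7572%
R_f = 6.49% − 0.50 × 3.7572% = 4.6114%
β_Kestrel = ρ·σ_i/σ_m = 0.679 × 46.77 / 13.86 = 2.2913
E(R_Kestrel) = R_f + β × MRP = 4.6114% + 2.2913 × 3.7572% = 13.22%

13.22%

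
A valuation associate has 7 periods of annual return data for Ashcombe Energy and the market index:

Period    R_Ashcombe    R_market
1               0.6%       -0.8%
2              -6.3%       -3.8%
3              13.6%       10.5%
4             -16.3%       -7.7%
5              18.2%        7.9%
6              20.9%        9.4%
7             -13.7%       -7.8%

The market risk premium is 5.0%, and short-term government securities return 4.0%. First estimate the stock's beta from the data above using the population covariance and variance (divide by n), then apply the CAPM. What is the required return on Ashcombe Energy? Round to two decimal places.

Mean R_i = (0.6 − 6.3 + 13.6 − 16.3 + 18.2 + 20.9 − 13.7) / 7 = 2.4286%
Mean R_m = (-0.8 − 3.8 + 10.5 − 7.7 + 7.9 + 9.4 − 7.8) / 7 = 1.1000%
Σ(R_i − R̄_i)(R_m − R̄_m) = 720.1700  ⇒  Cov = 720.1700 / 7 = 102.8814
Σ(R_m − R̄_m)² = 387.7600  ⇒  Var(R_m) = 387.7600 / 7 = 55.3943
β = Cov / Var(R_m) = 102.8814 / 55.3943 = 1.8573
E(R) = R_f + β × MRP = 4.0% + 1.8573 × 5.0% = 13.29%

13.29%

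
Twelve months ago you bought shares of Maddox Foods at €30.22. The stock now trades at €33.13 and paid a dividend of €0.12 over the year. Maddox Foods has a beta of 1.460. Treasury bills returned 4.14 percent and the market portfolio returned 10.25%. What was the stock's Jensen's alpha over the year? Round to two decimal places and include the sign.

Realised HPR = (P1 + D1 − P0) / P0 = (33.13 + 0.12 − 30.22) / 30.22 = 3.03 / 30.22 = 10.0265%
MRP = 10.25% − 4.14% = 6.11%
CAPM required = R_f + β·MRP = 4.14% + 1.460 × 6.11% = 13.06060%
α = realised − required = 10.0265% − 13.06060% = -3.03%

-3.03%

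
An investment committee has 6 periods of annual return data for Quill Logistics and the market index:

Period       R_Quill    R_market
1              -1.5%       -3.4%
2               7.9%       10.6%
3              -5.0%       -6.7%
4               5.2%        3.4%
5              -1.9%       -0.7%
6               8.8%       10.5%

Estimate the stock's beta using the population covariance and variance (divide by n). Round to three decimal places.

0.781

Mean R_i = (-1.5 + 7.9 − 5.0 + 5.2 − 1.9 + 8.8) / 6 = 2.2500%
Mean R_m = (-3.4 + 10.6 − 6.7 + 3.4 − 0.7 + 10.5) / 6 = 2.2833%
Σ(R_i − R̄_i)(R_m − R̄_m) = 202.9250  ⇒  Cov = 202.9250 / 6 = 33.8208
Σ(R_m − R̄_m)² = 259.8283  ⇒  Var(R_m) = 259.8283 / 6 = 43.3047
β = Cov / Var(R_m) = 33.8208 / 43.3047 = 0.7810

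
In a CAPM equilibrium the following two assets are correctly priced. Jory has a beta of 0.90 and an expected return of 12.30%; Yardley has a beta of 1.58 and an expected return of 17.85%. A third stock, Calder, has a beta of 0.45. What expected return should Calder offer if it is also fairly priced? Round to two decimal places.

MRP (SML slope) = (17.85% − 12.30%) / (1.58 − 0.90) = 5.55% / 0.68 = 8.1618%
R_f (intercept) = 12.30% − 0.90 × 8.1618% = 4.9544%
E(R_Calder) = R_f + β × MRP = 4.9544% + 0.45 × 8.1618% = 8.63%

8.63%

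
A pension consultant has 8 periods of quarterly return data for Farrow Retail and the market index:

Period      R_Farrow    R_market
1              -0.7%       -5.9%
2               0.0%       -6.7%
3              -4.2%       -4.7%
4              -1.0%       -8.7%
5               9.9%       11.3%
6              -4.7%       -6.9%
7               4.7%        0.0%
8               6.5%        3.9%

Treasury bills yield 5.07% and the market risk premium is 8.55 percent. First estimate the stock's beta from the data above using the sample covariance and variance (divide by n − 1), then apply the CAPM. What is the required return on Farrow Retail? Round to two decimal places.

Mean R_i = (-0.7 + 0.0 − 4.2 − 1.0 + 9.9 − 4.7 + 4.7 + 6.5) / 8 = 1.3125%
Mean R_m = (-5.9 − 6.7 − 4.7 − 8.7 + 11.3 − 6.9 + 0.0 + 3.9) / 8 = -2.2125%
Σ(R_i − R̄_i)(R_m − R̄_m) = 225.4513  ⇒  Cov = 225.4513 / 7 = 32.2073
Σ(R_m − R̄_m)² = 328.8288  ⇒  Var(R_m) = 328.8288 / 7 = 46.9755
β = Cov / Var(R_m) = 32.2073 / 46.9755 = 0.6856
E(R) = R_f + β × MRP = 5.07% + 0.6856 × 8.55% = 10.93%

10.93%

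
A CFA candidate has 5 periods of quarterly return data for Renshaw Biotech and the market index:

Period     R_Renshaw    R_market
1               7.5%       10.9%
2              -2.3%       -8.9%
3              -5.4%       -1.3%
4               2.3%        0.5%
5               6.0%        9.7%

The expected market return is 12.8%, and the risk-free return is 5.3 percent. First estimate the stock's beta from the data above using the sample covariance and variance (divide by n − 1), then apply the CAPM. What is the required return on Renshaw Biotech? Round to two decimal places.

9.49%

Mean R_i = (7.5 − 2.3 − 5.4 + 2.3 + 6.0) / 5 = 1.6200%
Mean R_m = (10.9 − 8.9 − 1.3 + 0.5 + 9.7) / 5 = 2.1800%
Σ(R_i − R̄_i)(R_m − R̄_m) = 150.9320  ⇒  Cov = 150.9320 / 4 = 37.7330
Σ(R_m − R̄_m)² = 270.2880  ⇒  Var(R_m) = 270.2880 / 4 = 67.5720
β = Cov / Var(R_m) = 37.7330 / 67.5720 = 0.5584
MRP = 12.8% − 5.3% = 7.50%
E(R) = R_f + β × MRP = 5.3% + 0.5584 × 7.5% = 9.49%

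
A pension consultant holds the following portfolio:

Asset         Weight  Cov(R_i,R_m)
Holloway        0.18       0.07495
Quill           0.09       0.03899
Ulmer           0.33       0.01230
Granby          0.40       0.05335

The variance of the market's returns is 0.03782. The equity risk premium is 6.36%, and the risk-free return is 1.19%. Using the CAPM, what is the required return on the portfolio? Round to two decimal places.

β_Holloway = 0.07495 / 0.03782 = 1.9818
β_Quill = 0.03899 / 0.03782 = 1.0309
β_Ulmer = 0.01230 / 0.03782 = 0.3252
β_Granby = 0.05335 / 0.03782 = 1.4106
β_P = Σ w_i β_i = 0.18×1.9818 + 0.09×1.0309 + 0.33×0.3252 + 0.40×1.4106 = 1.1211
E(R_P) = R_f + β_P × MRP = 1.19% + 1.1211 × 6.36% = 8.32%

8.32%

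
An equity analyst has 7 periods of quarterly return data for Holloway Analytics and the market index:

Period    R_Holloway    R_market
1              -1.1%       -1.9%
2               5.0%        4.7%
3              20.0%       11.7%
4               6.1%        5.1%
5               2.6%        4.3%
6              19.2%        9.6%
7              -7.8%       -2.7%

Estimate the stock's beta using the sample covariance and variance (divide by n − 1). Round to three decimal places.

Mean R_i = (-1.1 + 5.0 + 20.0 + 6.1 + 2.6 + 19.2 − 7.8) / 7 = 6.2857%
Mean R_m = (-1.9 + 4.7 + 11.7 + 5.1 + 4.3 + 9.6 − 2.7) / 7 = 4.4000%
Σ(R_i − R̄_i)(R_m − R̄_m) = 313.6600  ⇒  Cov = 313.6600 / 6 = 52.2767
Σ(R_m − R̄_m)² = 171.0200  ⇒  Var(R_m) = 171.0200 / 6 = 28.5033
β = Cov / Var(R_m) = 52.2767 / 28.5033 = 1.8341

1.834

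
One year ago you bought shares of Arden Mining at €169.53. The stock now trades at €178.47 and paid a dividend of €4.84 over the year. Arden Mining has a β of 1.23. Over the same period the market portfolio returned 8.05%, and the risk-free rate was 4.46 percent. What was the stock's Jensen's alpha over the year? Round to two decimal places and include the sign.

Realised HPR = (P1 + D1 − P0) / P0 = (178.47 + 4.84 − 169.53) / 169.53 = 13.78 / 169.53 = 8.1284%
MRP = 8.05% − 4.46% = 3.59%
CAPM required = R_f + β·MRP = 4.46% + 1.23 × 3.59% = 8.8757%
α = realised − required = 8.1284% − 8.8757% = -0.75%

-0.75%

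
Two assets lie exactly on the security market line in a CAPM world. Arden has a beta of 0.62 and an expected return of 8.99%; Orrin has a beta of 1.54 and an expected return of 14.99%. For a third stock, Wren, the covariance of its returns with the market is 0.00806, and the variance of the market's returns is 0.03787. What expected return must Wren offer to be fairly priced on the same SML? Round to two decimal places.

6.33%

MRP = (14.99% − 8.99%) / (1.54 − 0.62) = 6.5217%
R_f = 8.99% − 0.62 × 6.5217% = 4.9465%
β_Wren = Cov / Var(R_m) = 0.00806 / 0.03787 = 0.2128
E(R_Wren) = R_f + β × MRP = 4.9465% + 0.2128 × 6.5217% = 6.33%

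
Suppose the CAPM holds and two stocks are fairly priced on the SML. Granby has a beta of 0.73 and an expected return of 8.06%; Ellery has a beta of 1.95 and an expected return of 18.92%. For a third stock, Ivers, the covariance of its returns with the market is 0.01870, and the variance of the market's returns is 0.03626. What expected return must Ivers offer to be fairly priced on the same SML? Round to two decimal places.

MRP = (18.92% − 8.06%) / (1.95 − 0.73) = 8.9016%
R_f = 8.06% − 0.73 × 8.9016% = 1.5618%
β_Ivers = Cov / Var(R_m) = 0.01870 / 0.03626 = 0.5157
E(R_Ivers) = R_f + β × MRP = 1.5618% + 0.5157 × 8.9016% = 6.15%

6.15%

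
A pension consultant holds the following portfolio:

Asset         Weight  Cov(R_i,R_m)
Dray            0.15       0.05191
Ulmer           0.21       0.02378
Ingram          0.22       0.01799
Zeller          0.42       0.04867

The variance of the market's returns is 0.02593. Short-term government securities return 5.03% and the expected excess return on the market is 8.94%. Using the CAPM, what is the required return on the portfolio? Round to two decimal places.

17.85%

β_Dray = 0.05191 / 0.02593 = 2.0019
β_Ulmer = 0.02378 / 0.02593 = 0.9171
β_Ingram = 0.01799 / 0.02593 = 0.6938
β_Zeller = 0.04867 / 0.02593 = 1.8770
β_P = Σ w_i β_i = 0.15×2.0019 + 0.21×0.9171 + 0.22×0.6938 + 0.42×1.8770 = 1.4339
E(R_P) = R_f + β_P × MRP = 5.03% + 1.4339 × 8.94% = 17.85%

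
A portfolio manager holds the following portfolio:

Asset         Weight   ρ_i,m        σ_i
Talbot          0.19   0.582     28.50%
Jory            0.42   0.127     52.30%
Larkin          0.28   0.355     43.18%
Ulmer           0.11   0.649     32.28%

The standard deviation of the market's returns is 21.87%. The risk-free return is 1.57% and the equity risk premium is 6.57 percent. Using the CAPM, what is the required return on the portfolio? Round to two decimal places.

5.34%

β_Talbot = 0.582 × 28.50% / 21.87% = 0.7584
β_Jory = 0.127 × 52.30% / 21.87% = 0.3037
β_Larkin = 0.355 × 43.18% / 21.87% = 0.7009
β_Ulmer = 0.649 × 32.28% / 21.87% = 0.9579
β_P = Σ w_i β_i = 0.19×0.7584 + 0.42×0.3037 + 0.28×0.7009 + 0.11×0.9579 = 0.5733
E(R_P) = R_f + β_P × MRP = 1.57% + 0.5733 × 6.57% = 5.34%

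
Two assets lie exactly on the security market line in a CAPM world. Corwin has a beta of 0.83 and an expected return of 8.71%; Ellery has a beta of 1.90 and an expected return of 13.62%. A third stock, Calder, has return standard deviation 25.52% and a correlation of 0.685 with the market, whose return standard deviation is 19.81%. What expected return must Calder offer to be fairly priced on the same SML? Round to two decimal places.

MRP = (13.62% − 8.71%) / (1.90 − 0.83) = 4.5888%
R_f = 8.71% − 0.83 × 4.5888% = 4.9013%
β_Calder = ρ·σ_i/σ_m = 0.685 × 25.52 / 19.81 = 0.8824
E(R_Calder) = R_f + β × MRP = 4.9013% + 0.8824 × 4.5888% = 8.95%

8.95%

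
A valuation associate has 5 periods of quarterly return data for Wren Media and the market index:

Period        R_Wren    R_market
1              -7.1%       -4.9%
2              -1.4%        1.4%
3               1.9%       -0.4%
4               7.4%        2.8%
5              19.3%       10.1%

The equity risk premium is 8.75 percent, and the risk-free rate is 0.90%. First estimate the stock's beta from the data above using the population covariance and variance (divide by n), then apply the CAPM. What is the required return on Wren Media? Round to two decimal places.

Mean R_i = (-7.1 − 1.4 + 1.9 + 7.4 + 19.3) / 5 = 4.0200%
Mean R_m = (-4.9 + 1.4 − 0.4 + 2.8 + 10.1) / 5 = 1.8000%
Σ(R_i − R̄_i)(R_m − R̄_m) = 211.5400  ⇒  Cov = 211.5400 / 5 = 42.3080
Σ(R_m − R̄_m)² = 119.7800  ⇒  Var(R_m) = 119.7800 / 5 = 23.9560
β = Cov / Var(R_m) = 42.3080 / 23.9560 = 1.7661
E(R) = R_f + β × MRP = 0.90% + 1.7661 × 8.75% = 16.35%

16.35%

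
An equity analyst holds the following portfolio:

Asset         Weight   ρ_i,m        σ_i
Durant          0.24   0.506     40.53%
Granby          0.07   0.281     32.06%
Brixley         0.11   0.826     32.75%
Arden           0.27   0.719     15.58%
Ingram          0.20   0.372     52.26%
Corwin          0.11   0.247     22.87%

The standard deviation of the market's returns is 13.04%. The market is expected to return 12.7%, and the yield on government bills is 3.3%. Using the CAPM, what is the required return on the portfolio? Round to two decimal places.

β_Durant = 0.506 × 40.53% / 13.04% = 1.5727
β_Granby = 0.281 × 32.06% / 13.04% = 0.6909
β_Brixley = 0.826 × 32.75% / 13.04% = 2.0745
β_Arden = 0.719 × 15.58% / 13.04% = 0.8591
β_Ingram = 0.372 × 52.26% / 13.04% = 1.4909
β_Corwin = 0.247 × 22.87% / 13.04% = 0.4332
β_P = Σ w_i β_i = 0.24×1.5727 + 0.07×0.6909 + 0.11×2.0745 + 0.27×0.8591 + 0.20×1.4909 + 0.11×0.4332 = 1.2318
MRP = 12.7% − 3.3% = 9.40%
E(R_P) = R_f + β_P × MRP = 3.3% + 1.2318 × 9.4% = 14.88%

14.88%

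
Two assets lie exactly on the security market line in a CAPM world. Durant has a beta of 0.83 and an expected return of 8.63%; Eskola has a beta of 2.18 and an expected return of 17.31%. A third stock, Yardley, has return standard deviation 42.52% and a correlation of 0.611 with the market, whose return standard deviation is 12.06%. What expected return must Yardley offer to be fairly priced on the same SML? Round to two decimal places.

MRP = (17.31% − 8.63%) / (2.18 − 0.83) = 6.4296%
R_f = 8.63% − 0.83 × 6.4296% = 3.2934%
β_Yardley = ρ·σ_i/σ_m = 0.611 × 42.52 / 12.06 = 2.1542
E(R_Yardley) = R_f + β × MRP = 3.2934% + 2.1542 × 6.4296% = 17.14%

17.14%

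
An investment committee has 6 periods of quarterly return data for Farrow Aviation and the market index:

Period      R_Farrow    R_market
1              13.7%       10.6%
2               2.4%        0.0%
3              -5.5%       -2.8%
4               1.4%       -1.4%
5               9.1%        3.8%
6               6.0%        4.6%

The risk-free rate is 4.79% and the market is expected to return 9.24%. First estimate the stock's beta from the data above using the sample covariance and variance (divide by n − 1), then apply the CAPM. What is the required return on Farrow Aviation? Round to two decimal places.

10.44%

Mean R_i = (13.7 + 2.4 − 5.5 + 1.4 + 9.1 + 6.0) / 6 = 4.5167%
Mean R_m = (10.6 + 0.0 − 2.8 − 1.4 + 3.8 + 4.6) / 6 = 2.4667%
Σ(R_i − R̄_i)(R_m − R̄_m) = 153.9933  ⇒  Cov = 153.9933 / 5 = 30.7987
Σ(R_m − R̄_m)² = 121.2533  ⇒  Var(R_m) = 121.2533 / 5 = 24.2507
β = Cov / Var(R_m) = 30.7987 / 24.2507 = 1.2700
MRP = 9.24% − 4.79% = 4.45%
E(R) = R_f + β × MRP = 4.79% + 1.2700 × 4.45% = 10.44%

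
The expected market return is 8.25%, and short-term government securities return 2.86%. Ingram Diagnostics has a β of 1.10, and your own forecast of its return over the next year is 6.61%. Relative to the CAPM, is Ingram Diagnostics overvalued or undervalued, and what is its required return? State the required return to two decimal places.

MRP = 8.25% − 2.86% = 5.39%
Required return = R_f + β·MRP = 2.86% + 1.10 × 5.39% = 8.79%
Forecast 6.61% < required 8.79% → the stock plots below the SML → overvalued.

Overvalued; required return 8.79%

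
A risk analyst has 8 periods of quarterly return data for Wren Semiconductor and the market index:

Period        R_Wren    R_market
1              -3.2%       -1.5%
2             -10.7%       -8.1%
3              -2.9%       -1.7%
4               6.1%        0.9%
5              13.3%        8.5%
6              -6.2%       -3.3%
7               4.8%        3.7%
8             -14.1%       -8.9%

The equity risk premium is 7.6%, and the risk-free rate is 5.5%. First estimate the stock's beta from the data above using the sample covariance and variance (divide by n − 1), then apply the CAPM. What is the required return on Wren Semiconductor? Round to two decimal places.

Mean R_i = (-3.2 − 10.7 − 2.9 + 6.1 + 13.3 − 6.2 + 4.8 − 14.1) / 8 = -1.6125%
Mean R_m = (-1.5 − 8.1 − 1.7 + 0.9 + 8.5 − 3.3 + 3.7 − 8.9) / 8 = -1.3000%
Σ(R_i − R̄_i)(R_m − R̄_m) = 361.8800  ⇒  Cov = 361.8800 / 7 = 51.6971
Σ(R_m − R̄_m)² = 234.0800  ⇒  Var(R_m) = 234.0800 / 7 = 33.4400
β = Cov / Var(R_m) = 51.6971 / 33.4400 = 1.5460
E(R) = R_f + β × MRP = 5.5% + 1.5460 × 7.6% = 17.25%

17.25%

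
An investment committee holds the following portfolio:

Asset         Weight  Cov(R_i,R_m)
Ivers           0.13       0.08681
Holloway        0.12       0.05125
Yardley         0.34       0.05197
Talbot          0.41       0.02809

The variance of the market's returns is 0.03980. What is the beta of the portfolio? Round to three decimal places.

1.171

β_Ivers = 0.08681 / 0.03980 = 2.1812
β_Holloway = 0.05125 / 0.03980 = 1.2877
β_Yardley = 0.05197 / 0.03980 = 1.3058
β_Talbot = 0.02809 / 0.03980 = 0.7058
β_P = Σ w_i β_i = 0.13×2.1812 + 0.12×1.2877 + 0.34×1.3058 + 0.41×0.7058 = 1.1714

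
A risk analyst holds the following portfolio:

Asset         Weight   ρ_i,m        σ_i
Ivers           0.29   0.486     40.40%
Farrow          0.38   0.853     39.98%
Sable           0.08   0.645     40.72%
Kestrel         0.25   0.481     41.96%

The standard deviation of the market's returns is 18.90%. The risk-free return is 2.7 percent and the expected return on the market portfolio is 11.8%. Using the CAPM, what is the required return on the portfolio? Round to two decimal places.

β_Ivers = 0.486 × 40.40% / 18.90% = 1.0389
β_Farrow = 0.853 × 39.98% / 18.90% = 1.8044
β_Sable = 0.645 × 40.72% / 18.90% = 1.3897
β_Kestrel = 0.481 × 41.96% / 18.90% = 1.0679
β_P = Σ w_i β_i = 0.29×1.0389 + 0.38×1.8044 + 0.08×1.3897 + 0.25×1.0679 = 1.3651
MRP = 11.8% − 2.7% = 9.10%
E(R_P) = R_f + β_P × MRP = 2.7% + 1.3651 × 9.1% = 15.12%

15.12%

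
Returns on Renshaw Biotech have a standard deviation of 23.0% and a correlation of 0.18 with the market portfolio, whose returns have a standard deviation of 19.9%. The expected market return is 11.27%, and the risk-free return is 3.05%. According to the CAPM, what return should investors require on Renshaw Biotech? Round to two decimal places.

β = ρ × σ_i / σ_m = 0.18 × 23.0% / 19.9% = 0.2080
MRP = 11.27% − 3.05% = 8.22%
E(R) = 3.05% + 0.2080 × 8.22% = 4.76%

4.76%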